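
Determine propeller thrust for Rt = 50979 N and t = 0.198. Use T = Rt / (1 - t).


Formula: T = Rt / (1 - t)
Step 1 — (1 - t) = 1 - 0.198 = 0.802
Step 2 — T = 50979 / 0.802 ≈ 63565 N (5 s.f.)

63565 N


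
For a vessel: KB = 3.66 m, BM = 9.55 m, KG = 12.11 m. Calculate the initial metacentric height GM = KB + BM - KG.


Formula: GM = KB + BM - KG
Step 1 — KM = KB + BM = 3.66 + 9.55 = 13.21 m
Step 2 — GM = KM - KG = 13.21 - 12.11 = 1.1 m

1.1 m


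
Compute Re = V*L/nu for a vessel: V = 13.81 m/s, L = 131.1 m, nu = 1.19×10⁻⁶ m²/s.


Formula: Re = V * L / nu
Step 1 — V * L = 13.81 * 131.1 = 1810.491 m^2/s
Step 2 — Re = 1810.491 / 1.19e-6 = 1.52e+09

1.52e+09


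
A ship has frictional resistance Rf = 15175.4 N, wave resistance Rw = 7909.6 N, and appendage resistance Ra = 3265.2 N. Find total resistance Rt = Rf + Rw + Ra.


Formula: Rt = Rf + Rw + Ra
Substituting: Rt = 15175.4 + 7909.6 + 3265.2
Result: Rt = 26350.2 N

26350.2 N


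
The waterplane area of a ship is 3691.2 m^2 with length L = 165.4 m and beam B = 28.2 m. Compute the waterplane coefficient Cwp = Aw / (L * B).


Formula: Cwp = Aw / (L * B)
Step 1 — L * B = 165.4 * 28.2 = 4664.28 m^2
Step 2 — Cwp = 3691.2 / 4664.28 ≈ 0.79138 (5 s.f.)

0.79138


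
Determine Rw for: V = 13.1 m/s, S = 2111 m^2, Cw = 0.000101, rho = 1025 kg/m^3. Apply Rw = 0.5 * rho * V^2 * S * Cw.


Formula: Rw = 0.5 * rho * V^2 * S * Cw
Step 1 — V^2 = 13.1^2 = 171.61
Step 2 — 0.5 * rho * V^2 = 0.5 * 1025 * 171.61 = 87950.125
Step 3 — Rw = 87950.125 * 2111 * 0.000101 ≈ 18752 N (5 s.f.)

18752 N


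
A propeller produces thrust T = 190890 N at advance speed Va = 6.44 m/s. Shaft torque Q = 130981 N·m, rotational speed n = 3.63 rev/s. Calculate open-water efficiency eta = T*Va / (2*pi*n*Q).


Formula: eta = T * Va / (2 * pi * n * Q)
Step 1 — numerator = T * Va = 190890 * 6.44 = 1229331.6
Step 2 — 2 * pi * n = 2 * pi * 3.63 = 22.807963
Step 3 — denominator = 22.807963 * 130981 = 2987409.8
Step 4 — eta = 1229331.6 / 2987409.8 ≈ 0.41150 (5 s.f.)

0.41150


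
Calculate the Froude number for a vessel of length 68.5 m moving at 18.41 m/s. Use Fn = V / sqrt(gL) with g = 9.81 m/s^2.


Formula: Fn = V / sqrt(g * L)
Step 1 — g * L = 9.81 * 68.5 = 671.985
Step 2 — sqrt(g * L) = sqrt(671.985) = 25.922673
Step 3 — Fn = 18.41 / 25.922673 ≈ 0.71019 (5 s.f.)

0.71019


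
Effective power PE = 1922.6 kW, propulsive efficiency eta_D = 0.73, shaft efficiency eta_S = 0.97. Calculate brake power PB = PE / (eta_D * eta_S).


Formula: PB = PE / (eta_D * eta_S)
Step 1 — combined efficiency = eta_D * eta_S = 0.73 * 0.97 = 0.7081
Step 2 — PB = 1922.6 / 0.7081 ≈ 2715.2 kW (5 s.f.)

2715.2 kW


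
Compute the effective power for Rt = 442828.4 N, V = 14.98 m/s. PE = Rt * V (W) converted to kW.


Formula: PE = Rt * V / 1000 (kW)
Step 1 — PE (W) = 442828.4 * 14.98 = 6633569.432 W
Step 2 — PE (kW) = 6633569.432 / 1000 ≈ 6633.6 kW (5 s.f.)

6633.6 kW


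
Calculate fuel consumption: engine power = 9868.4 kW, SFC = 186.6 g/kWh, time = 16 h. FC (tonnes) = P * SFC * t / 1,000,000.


Formula: FC (tonnes) = P * SFC * t / 1,000,000
Step 1 — P * SFC * t = 9868.4 * 186.6 * 16 = 29463095.04 g
Step 2 — FC (tonnes) = 29463095.04 / 1,000,000 ≈ 29.463 tonnes (5 s.f.)

29.463 tonnes


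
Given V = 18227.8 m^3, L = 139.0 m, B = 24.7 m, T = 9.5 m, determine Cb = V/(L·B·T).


Formula: Cb = V / (L * B * T)
Step 1 — L * B * T = 139.0 * 24.7 * 9.5 = 32616.35 m^3
Step 2 — Cb = 18227.8 / 32616.35 ≈ 0.55885 (5 s.f.)

0.55885


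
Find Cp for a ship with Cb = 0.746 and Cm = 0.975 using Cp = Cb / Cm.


Formula: Cp = Cb / Cm
Substituting: Cp = 0.746 / 0.975
Result: Cp ≈ 0.76513 (5 s.f.)

0.76513


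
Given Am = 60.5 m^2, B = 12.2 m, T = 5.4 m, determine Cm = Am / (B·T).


Formula: Cm = Am / (B * T)
Step 1 — B * T = 12.2 * 5.4 = 65.88 m^2
Step 2 — Cm = 60.5 / 65.88 ≈ 0.91834 (5 s.f.)

0.91834


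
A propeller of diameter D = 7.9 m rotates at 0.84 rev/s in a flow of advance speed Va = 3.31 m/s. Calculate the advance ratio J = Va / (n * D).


Formula: J = Va / (n * D)
Step 1 — n * D = 0.84 * 7.9 = 6.636
Step 2 — J = 3.31 / 6.636 ≈ 0.49879 (5 s.f.)

0.49879


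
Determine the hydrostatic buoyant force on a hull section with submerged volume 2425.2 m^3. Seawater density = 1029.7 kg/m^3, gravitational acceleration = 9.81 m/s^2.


Formula: Fb = rho * g * V
Substituting: Fb = 1029.7 * 9.81 * 2425.2
Intermediate: 1029.7 * 9.81 = 10101.357
Result: Fb = 10101.357 * 2425.2 ≈ 24498000 N (5 s.f.)

24498000 N


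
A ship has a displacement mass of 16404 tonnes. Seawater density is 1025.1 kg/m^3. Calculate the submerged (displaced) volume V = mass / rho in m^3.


Formula: V = mass / rho
Step 1 — convert tonnes to kg: 16404 t * 1000 = 16404000 kg
Step 2 — V = 16404000 / 1025.1 ≈ 16002 m^3 (5 s.f.)

16002 m^3


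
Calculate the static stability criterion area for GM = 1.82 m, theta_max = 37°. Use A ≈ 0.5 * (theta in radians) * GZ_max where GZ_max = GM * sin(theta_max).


Formula: GZ_max = GM * sin(theta); Area = 0.5 * theta_rad * GZ_max
Step 1 — GZ_max = 1.82 * sin(37°) = 1.82 * 0.601815 = 1.095303 m
Step 2 — theta_rad = 37 * pi/180 = 0.645772 rad
Step 3 — Area = 0.5 * 0.645772 * 1.095303 ≈ 0.35366 m·rad (5 s.f.)

0.35366 m·rad


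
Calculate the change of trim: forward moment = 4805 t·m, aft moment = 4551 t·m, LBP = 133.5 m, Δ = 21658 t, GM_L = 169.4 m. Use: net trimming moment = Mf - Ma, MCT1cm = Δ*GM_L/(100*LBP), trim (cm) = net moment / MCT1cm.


Formula: net trimming moment = Mf - Ma; MCT1cm = Δ*GM_L/(100*LBP); trim = net moment / MCT1cm
Step 1 — net trimming moment = 4805 - 4551 = 254 t·m
Step 2 — MCT1cm = 21658 * 169.4 / (100 * 133.5) = 274.8214 t·m/cm
Step 3 — trim = 254 / 274.8214 ≈ 0.92424 cm (5 s.f.)

0.92424 cm


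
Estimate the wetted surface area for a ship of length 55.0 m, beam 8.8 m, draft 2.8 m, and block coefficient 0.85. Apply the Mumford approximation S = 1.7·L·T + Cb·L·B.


Formula: S = 1.7*L*T + V/T with V = Cb*L*B*T, i.e. S = L * (1.7*T + Cb*B)
Step 1 — 1.7*T = 1.7 * 2.8 = 4.76 m
Step 2 — Cb*B = 0.85 * 8.8 = 7.48 m
Step 3 — 1.7*T + Cb*B = 4.76 + 7.48 = 12.24 m
Step 4 — S = 55.0 * 12.24 ≈ 673.20 m^2 (5 s.f.)

673.20 m^2


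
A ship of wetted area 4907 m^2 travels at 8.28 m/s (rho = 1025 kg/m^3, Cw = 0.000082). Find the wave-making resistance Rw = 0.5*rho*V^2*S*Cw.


Formula: Rw = 0.5 * rho * V^2 * S * Cw
Step 1 — V^2 = 8.28^2 = 68.5584
Step 2 — 0.5 * rho * V^2 = 0.5 * 1025 * 68.5584 = 35136.18
Step 3 — Rw = 35136.18 * 4907 * 0.000082 ≈ 14138 N (5 s.f.)

14138 N


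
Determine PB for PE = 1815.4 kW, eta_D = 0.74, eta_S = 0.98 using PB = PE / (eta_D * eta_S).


Formula: PB = PE / (eta_D * eta_S)
Step 1 — combined efficiency = eta_D * eta_S = 0.74 * 0.98 = 0.7252
Step 2 — PB = 1815.4 / 0.7252 ≈ 2503.3 kW (5 s.f.)

2503.3 kW


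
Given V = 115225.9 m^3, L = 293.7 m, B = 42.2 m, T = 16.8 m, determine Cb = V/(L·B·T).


Formula: Cb = V / (L * B * T)
Step 1 — L * B * T = 293.7 * 42.2 * 16.8 = 208221.552 m^3
Step 2 — Cb = 115225.9 / 208221.552 ≈ 0.55338 (5 s.f.)

0.55338


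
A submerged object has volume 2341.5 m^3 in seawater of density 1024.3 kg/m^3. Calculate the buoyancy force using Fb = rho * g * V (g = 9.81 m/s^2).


Formula: Fb = rho * g * V
Substituting: Fb = 1024.3 * 9.81 * 2341.5
Intermediate: 1024.3 * 9.81 = 10048.383
Result: Fb = 10048.383 * 2341.5 ≈ 23528000 N (5 s.f.)

23528000 N


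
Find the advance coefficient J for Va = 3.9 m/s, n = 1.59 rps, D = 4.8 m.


Formula: J = Va / (n * D)
Step 1 — n * D = 1.59 * 4.8 = 7.632
Step 2 — J = 3.9 / 7.632 ≈ 0.51101 (5 s.f.)

0.51101


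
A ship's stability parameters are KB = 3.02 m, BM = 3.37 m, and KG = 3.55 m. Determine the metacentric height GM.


Formula: GM = KB + BM - KG
Step 1 — KM = KB + BM = 3.02 + 3.37 = 6.39 m
Step 2 — GM = KM - KG = 6.39 - 3.55 = 2.84 m

2.84 m


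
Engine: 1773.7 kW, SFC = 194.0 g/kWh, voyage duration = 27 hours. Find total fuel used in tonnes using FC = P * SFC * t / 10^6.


Formula: FC (tonnes) = P * SFC * t / 1,000,000
Step 1 — P * SFC * t = 1773.7 * 194.0 * 27 = 9290640.6 g
Step 2 — FC (tonnes) = 9290640.6 / 1,000,000 ≈ 9.2906 tonnes (5 s.f.)

9.2906 tonnes


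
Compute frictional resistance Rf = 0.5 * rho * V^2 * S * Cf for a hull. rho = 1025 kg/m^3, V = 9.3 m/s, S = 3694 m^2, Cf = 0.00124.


Formula: Rf = 0.5 * rho * V^2 * S * Cf
Step 1 — V^2 = 9.3^2 = 86.49
Step 2 — 0.5 * rho * V^2 = 0.5 * 1025 * 86.49 = 44326.125
Step 3 — Rf = 44326.125 * 3694 * 0.00124 ≈ 203040 N (5 s.f.)

203040 N


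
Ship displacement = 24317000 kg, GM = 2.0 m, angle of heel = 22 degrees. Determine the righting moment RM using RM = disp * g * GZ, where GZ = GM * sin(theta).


Formula: GZ = GM * sin(theta); RM = disp * g * GZ
Step 1 — GZ = 2.0 * sin(22°) = 2.0 * 0.374607 = 0.749214 m
Step 2 — RM = 24317000 * 9.81 * 0.749214 ≈ 178720000 N·m (5 s.f.)

178720000 N·m


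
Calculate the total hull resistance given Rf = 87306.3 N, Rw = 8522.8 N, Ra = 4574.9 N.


Formula: Rt = Rf + Rw + Ra
Substituting: Rt = 87306.3 + 8522.8 + 4574.9
Result: Rt = 100404.0 N

100404.0 N


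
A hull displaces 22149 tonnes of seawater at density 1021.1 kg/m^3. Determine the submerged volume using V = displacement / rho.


Formula: V = mass / rho
Step 1 — convert tonnes to kg: 22149 t * 1000 = 22149000 kg
Step 2 — V = 22149000 / 1021.1 ≈ 21691 m^3 (5 s.f.)

21691 m^3


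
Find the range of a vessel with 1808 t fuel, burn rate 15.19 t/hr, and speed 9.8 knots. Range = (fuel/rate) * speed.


Formula: endurance = fuel / rate; range = endurance * speed
Step 1 — endurance = 1808 / 15.19 = 119.0257 hours
Step 2 — range = 119.0257 * 9.8 ≈ 1166.5 nautical miles (5 s.f.)

1166.5 NM


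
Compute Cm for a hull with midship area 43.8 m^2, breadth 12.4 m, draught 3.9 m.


Formula: Cm = Am / (B * T)
Step 1 — B * T = 12.4 * 3.9 = 48.36 m^2
Step 2 — Cm = 43.8 / 48.36 ≈ 0.90571 (5 s.f.)

0.90571


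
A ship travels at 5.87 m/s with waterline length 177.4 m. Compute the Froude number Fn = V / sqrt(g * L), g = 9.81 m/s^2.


Formula: Fn = V / sqrt(g * L)
Step 1 — g * L = 9.81 * 177.4 = 1740.294
Step 2 — sqrt(g * L) = sqrt(1740.294) = 41.716831
Step 3 — Fn = 5.87 / 41.716831 ≈ 0.14071 (5 s.f.)

0.14071


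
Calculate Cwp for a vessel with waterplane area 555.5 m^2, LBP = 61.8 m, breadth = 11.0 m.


Formula: Cwp = Aw / (L * B)
Step 1 — L * B = 61.8 * 11.0 = 679.8 m^2
Step 2 — Cwp = 555.5 / 679.8 ≈ 0.81715 (5 s.f.)

0.81715


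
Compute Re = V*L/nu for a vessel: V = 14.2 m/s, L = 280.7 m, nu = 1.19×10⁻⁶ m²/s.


Formula: Re = V * L / nu
Step 1 — V * L = 14.2 * 280.7 = 3985.94 m^2/s
Step 2 — Re = 3985.94 / 1.19e-6 = 3.35e+09

3.35e+09


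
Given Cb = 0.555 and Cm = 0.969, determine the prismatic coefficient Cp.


Formula: Cp = Cb / Cm
Substituting: Cp = 0.555 / 0.969
Result: Cp ≈ 0.57276 (5 s.f.)

0.57276


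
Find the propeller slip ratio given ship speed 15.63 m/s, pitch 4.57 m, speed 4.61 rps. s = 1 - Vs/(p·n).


Formula: s = 1 - Vs / (p * n)
Step 1 — p * n = 4.57 * 4.61 = 21.0677
Step 2 — Vs / (p*n) = 15.63 / 21.0677 = 0.741894 (6 d.p.)
Step 3 — s = 1 - 0.741894 = 0.258106

0.258106


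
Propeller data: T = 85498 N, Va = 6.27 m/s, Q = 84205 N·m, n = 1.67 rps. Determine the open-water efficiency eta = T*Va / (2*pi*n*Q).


Formula: eta = T * Va / (2 * pi * n * Q)
Step 1 — numerator = T * Va = 85498 * 6.27 = 536072.46
Step 2 — 2 * pi * n = 2 * pi * 1.67 = 10.492919
Step 3 — denominator = 10.492919 * 84205 = 883556.24
Step 4 — eta = 536072.46 / 883556.24 ≈ 0.60672 (5 s.f.)

0.60672


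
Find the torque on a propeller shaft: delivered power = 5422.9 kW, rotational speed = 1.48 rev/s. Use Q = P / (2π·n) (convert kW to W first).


Formula: Q = P_W / (2 * pi * n)
Step 1 — P_W = 5422.9 kW * 1000 = 5422900.0 W
Step 2 — 2 * pi * n = 2 * pi * 1.48 = 9.299114
Step 3 — Q = 5422900.0 / 9.299114 ≈ 583160 N·m (5 s.f.)

583160 N·m


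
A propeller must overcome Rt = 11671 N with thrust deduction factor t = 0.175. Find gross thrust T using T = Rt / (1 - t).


Formula: T = Rt / (1 - t)
Step 1 — (1 - t) = 1 - 0.175 = 0.825
Step 2 — T = 11671 / 0.825 ≈ 14147 N (5 s.f.)

14147 N


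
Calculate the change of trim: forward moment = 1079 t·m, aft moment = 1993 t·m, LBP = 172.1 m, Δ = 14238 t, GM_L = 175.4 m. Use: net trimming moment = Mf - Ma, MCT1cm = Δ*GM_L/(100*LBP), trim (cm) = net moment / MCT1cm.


Formula: net trimming moment = Mf - Ma; MCT1cm = Δ*GM_L/(100*LBP); trim = net moment / MCT1cm
Step 1 — net trimming moment = 1079 - 1993 = -914 t·m
Step 2 — MCT1cm = 14238 * 175.4 / (100 * 172.1) = 145.1101 t·m/cm
Step 3 — trim = -914 / 145.1101 ≈ -6.2987 cm (5 s.f.)

-6.2987 cm


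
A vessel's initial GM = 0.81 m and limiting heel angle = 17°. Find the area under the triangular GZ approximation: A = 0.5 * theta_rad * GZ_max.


Formula: GZ_max = GM * sin(theta); Area = 0.5 * theta_rad * GZ_max
Step 1 — GZ_max = 0.81 * sin(17°) = 0.81 * 0.292372 = 0.236821 m
Step 2 — theta_rad = 17 * pi/180 = 0.296706 rad
Step 3 — Area = 0.5 * 0.296706 * 0.236821 ≈ 0.035133 m·rad (5 s.f.)

0.035133 m·rad


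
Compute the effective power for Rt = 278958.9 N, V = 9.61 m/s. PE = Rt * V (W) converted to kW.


Formula: PE = Rt * V / 1000 (kW)
Step 1 — PE (W) = 278958.9 * 9.61 = 2680795.029 W
Step 2 — PE (kW) = 2680795.029 / 1000 ≈ 2680.8 kW (5 s.f.)

2680.8 kW


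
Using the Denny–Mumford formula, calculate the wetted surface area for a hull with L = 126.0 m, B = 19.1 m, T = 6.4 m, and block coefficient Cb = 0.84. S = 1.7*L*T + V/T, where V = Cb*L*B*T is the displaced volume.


Formula: S = 1.7*L*T + V/T with V = Cb*L*B*T, i.e. S = L * (1.7*T + Cb*B)
Step 1 — 1.7*T = 1.7 * 6.4 = 10.88 m
Step 2 — Cb*B = 0.84 * 19.1 = 16.044 m
Step 3 — 1.7*T + Cb*B = 10.88 + 16.044 = 26.924 m
Step 4 — S = 126.0 * 26.924 ≈ 3392.4 m^2 (5 s.f.)

3392.4 m^2


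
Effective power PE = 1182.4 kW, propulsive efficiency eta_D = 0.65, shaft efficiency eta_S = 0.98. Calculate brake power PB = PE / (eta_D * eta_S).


Formula: PB = PE / (eta_D * eta_S)
Step 1 — combined efficiency = eta_D * eta_S = 0.65 * 0.98 = 0.637
Step 2 — PB = 1182.4 / 0.637 ≈ 1856.2 kW (5 s.f.)

1856.2 kW


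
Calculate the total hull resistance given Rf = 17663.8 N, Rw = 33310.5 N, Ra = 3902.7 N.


Formula: Rt = Rf + Rw + Ra
Substituting: Rt = 17663.8 + 33310.5 + 3902.7
Result: Rt = 54877.0 N

54877.0 N


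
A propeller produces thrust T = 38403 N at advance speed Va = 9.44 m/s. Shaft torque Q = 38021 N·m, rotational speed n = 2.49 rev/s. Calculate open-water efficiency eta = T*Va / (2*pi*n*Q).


Formula: eta = T * Va / (2 * pi * n * Q)
Step 1 — numerator = T * Va = 38403 * 9.44 = 362524.32
Step 2 — 2 * pi * n = 2 * pi * 2.49 = 15.645131
Step 3 — denominator = 15.645131 * 38021 = 594843.53
Step 4 — eta = 362524.32 / 594843.53 ≈ 0.60944 (5 s.f.)

0.60944


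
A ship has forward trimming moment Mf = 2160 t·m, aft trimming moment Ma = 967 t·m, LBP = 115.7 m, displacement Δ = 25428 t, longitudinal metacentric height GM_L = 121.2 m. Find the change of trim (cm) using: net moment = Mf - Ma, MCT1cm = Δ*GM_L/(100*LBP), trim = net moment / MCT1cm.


Formula: net trimming moment = Mf - Ma; MCT1cm = Δ*GM_L/(100*LBP); trim = net moment / MCT1cm
Step 1 — net trimming moment = 2160 - 967 = 1193 t·m
Step 2 — MCT1cm = 25428 * 121.2 / (100 * 115.7) = 266.3676 t·m/cm
Step 3 — trim = 1193 / 266.3676 ≈ 4.4788 cm (5 s.f.)

4.4788 cm


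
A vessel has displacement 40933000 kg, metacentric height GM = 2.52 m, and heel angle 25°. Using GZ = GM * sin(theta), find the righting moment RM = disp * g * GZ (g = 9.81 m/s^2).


Formula: GZ = GM * sin(theta); RM = disp * g * GZ
Step 1 — GZ = 2.52 * sin(25°) = 2.52 * 0.422618 = 1.064997 m
Step 2 — RM = 40933000 * 9.81 * 1.064997 ≈ 427650000 N·m (5 s.f.)

427650000 N·m


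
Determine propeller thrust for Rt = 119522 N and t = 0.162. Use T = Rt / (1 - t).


Formula: T = Rt / (1 - t)
Step 1 — (1 - t) = 1 - 0.162 = 0.838
Step 2 — T = 119522 / 0.838 ≈ 142630 N (5 s.f.)

142630 N


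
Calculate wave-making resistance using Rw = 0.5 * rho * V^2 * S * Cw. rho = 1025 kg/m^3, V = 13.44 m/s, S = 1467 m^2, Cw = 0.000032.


Formula: Rw = 0.5 * rho * V^2 * S * Cw
Step 1 — V^2 = 13.44^2 = 180.6336
Step 2 — 0.5 * rho * V^2 = 0.5 * 1025 * 180.6336 = 92574.72
Step 3 — Rw = 92574.72 * 1467 * 0.000032 ≈ 4345.8 N (5 s.f.)

4345.8 N


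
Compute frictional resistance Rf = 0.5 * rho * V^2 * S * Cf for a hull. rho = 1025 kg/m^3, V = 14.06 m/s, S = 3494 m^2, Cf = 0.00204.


Formula: Rf = 0.5 * rho * V^2 * S * Cf
Step 1 — V^2 = 14.06^2 = 197.6836
Step 2 — 0.5 * rho * V^2 = 0.5 * 1025 * 197.6836 = 101312.845
Step 3 — Rf = 101312.845 * 3494 * 0.00204 ≈ 722130 N (5 s.f.)

722130 N


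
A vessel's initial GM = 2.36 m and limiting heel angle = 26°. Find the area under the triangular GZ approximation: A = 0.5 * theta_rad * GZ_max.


Formula: GZ_max = GM * sin(theta); Area = 0.5 * theta_rad * GZ_max
Step 1 — GZ_max = 2.36 * sin(26°) = 2.36 * 0.438371 = 1.034556 m
Step 2 — theta_rad = 26 * pi/180 = 0.453786 rad
Step 3 — Area = 0.5 * 0.453786 * 1.034556 ≈ 0.23473 m·rad (5 s.f.)

0.23473 m·rad


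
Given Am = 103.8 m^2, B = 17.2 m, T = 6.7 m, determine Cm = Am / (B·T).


Formula: Cm = Am / (B * T)
Step 1 — B * T = 17.2 * 6.7 = 115.24 m^2
Step 2 — Cm = 103.8 / 115.24 ≈ 0.90073 (5 s.f.)

0.90073


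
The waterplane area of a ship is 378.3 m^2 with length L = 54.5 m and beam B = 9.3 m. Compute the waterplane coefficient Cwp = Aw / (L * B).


Formula: Cwp = Aw / (L * B)
Step 1 — L * B = 54.5 * 9.3 = 506.85 m^2
Step 2 — Cwp = 378.3 / 506.85 ≈ 0.74637 (5 s.f.)

0.74637


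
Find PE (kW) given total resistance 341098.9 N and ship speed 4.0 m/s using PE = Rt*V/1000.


Formula: PE = Rt * V / 1000 (kW)
Step 1 — PE (W) = 341098.9 * 4.0 = 1364395.6 W
Step 2 — PE (kW) = 1364395.6 / 1000 ≈ 1364.4 kW (5 s.f.)

1364.4 kW


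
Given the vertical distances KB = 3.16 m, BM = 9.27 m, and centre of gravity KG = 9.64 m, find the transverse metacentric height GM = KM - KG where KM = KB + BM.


Formula: GM = KB + BM - KG
Step 1 — KM = KB + BM = 3.16 + 9.27 = 12.43 m
Step 2 — GM = KM - KG = 12.43 - 9.64 = 2.79 m

2.79 m


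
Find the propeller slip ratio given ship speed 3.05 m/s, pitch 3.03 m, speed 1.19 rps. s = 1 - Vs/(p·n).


Formula: s = 1 - Vs / (p * n)
Step 1 — p * n = 3.03 * 1.19 = 3.6057
Step 2 — Vs / (p*n) = 3.05 / 3.6057 = 0.845883 (6 d.p.)
Step 3 — s = 1 - 0.845883 = 0.154117

0.154117


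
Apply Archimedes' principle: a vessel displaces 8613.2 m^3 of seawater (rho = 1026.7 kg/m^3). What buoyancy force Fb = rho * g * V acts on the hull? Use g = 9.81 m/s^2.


Formula: Fb = rho * g * V
Substituting: Fb = 1026.7 * 9.81 * 8613.2
Intermediate: 1026.7 * 9.81 = 10071.927
Result: Fb = 10071.927 * 8613.2 ≈ 86752000 N (5 s.f.)

86752000 N


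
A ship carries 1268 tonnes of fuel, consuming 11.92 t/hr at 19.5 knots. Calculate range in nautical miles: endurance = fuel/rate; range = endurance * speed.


Formula: endurance = fuel / rate; range = endurance * speed
Step 1 — endurance = 1268 / 11.92 = 106.3758 hours
Step 2 — range = 106.3758 * 19.5 ≈ 2074.3 nautical miles (5 s.f.)

2074.3 NM


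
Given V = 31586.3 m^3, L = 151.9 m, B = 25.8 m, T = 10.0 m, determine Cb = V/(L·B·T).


Formula: Cb = V / (L * B * T)
Step 1 — L * B * T = 151.9 * 25.8 * 10.0 = 39190.2 m^3
Step 2 — Cb = 31586.3 / 39190.2 ≈ 0.80597 (5 s.f.)

0.80597


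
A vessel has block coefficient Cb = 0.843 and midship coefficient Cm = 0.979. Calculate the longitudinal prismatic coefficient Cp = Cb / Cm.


Formula: Cp = Cb / Cm
Substituting: Cp = 0.843 / 0.979
Result: Cp ≈ 0.86108 (5 s.f.)

0.86108


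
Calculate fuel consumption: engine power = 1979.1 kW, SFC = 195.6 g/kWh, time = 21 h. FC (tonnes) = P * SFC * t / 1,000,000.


Formula: FC (tonnes) = P * SFC * t / 1,000,000
Step 1 — P * SFC * t = 1979.1 * 195.6 * 21 = 8129351.16 g
Step 2 — FC (tonnes) = 8129351.16 / 1,000,000 ≈ 8.1294 tonnes (5 s.f.)

8.1294 tonnes


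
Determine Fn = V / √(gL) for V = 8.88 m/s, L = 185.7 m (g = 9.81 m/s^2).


Formula: Fn = V / sqrt(g * L)
Step 1 — g * L = 9.81 * 185.7 = 1821.717
Step 2 — sqrt(g * L) = sqrt(1821.717) = 42.681577
Step 3 — Fn = 8.88 / 42.681577 ≈ 0.20805 (5 s.f.)

0.20805


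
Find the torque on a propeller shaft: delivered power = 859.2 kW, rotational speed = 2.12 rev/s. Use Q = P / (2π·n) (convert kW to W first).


Formula: Q = P_W / (2 * pi * n)
Step 1 — P_W = 859.2 kW * 1000 = 859200.0 W
Step 2 — 2 * pi * n = 2 * pi * 2.12 = 13.320353
Step 3 — Q = 859200.0 / 13.320353 ≈ 64503 N·m (5 s.f.)

64503 N·m


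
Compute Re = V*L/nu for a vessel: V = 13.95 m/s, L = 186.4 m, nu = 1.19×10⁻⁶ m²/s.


Formula: Re = V * L / nu
Step 1 — V * L = 13.95 * 186.4 = 2600.28 m^2/s
Step 2 — Re = 2600.28 / 1.19e-6 = 2.19e+09

2.19e+09


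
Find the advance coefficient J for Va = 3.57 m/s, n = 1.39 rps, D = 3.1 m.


Formula: J = Va / (n * D)
Step 1 — n * D = 1.39 * 3.1 = 4.309
Step 2 — J = 3.57 / 4.309 ≈ 0.82850 (5 s.f.)

0.82850


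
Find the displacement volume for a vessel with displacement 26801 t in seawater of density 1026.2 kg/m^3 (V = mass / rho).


Formula: V = mass / rho
Step 1 — convert tonnes to kg: 26801 t * 1000 = 26801000 kg
Step 2 — V = 26801000 / 1026.2 ≈ 26117 m^3 (5 s.f.)

26117 m^3


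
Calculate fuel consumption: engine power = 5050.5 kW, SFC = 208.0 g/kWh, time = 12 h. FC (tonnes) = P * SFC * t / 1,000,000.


Formula: FC (tonnes) = P * SFC * t / 1,000,000
Step 1 — P * SFC * t = 5050.5 * 208.0 * 12 = 12606048.0 g
Step 2 — FC (tonnes) = 12606048.0 / 1,000,000 ≈ 12.606 tonnes (5 s.f.)

12.606 tonnes


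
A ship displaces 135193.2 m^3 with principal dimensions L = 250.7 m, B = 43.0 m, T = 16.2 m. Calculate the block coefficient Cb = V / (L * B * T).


Formula: Cb = V / (L * B * T)
Step 1 — L * B * T = 250.7 * 43.0 * 16.2 = 174637.62 m^3
Step 2 — Cb = 135193.2 / 174637.62 ≈ 0.77414 (5 s.f.)

0.77414


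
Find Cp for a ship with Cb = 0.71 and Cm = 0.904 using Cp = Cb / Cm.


Formula: Cp = Cb / Cm
Substituting: Cp = 0.71 / 0.904
Result: Cp ≈ 0.78540 (5 s.f.)

0.78540


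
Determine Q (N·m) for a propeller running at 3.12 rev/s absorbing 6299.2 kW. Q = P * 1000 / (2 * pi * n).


Formula: Q = P_W / (2 * pi * n)
Step 1 — P_W = 6299.2 kW * 1000 = 6299200.0 W
Step 2 — 2 * pi * n = 2 * pi * 3.12 = 19.603538
Step 3 — Q = 6299200.0 / 19.603538 ≈ 321330 N·m (5 s.f.)

321330 N·m


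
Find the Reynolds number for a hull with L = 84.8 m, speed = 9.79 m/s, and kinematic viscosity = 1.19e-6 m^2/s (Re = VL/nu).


Formula: Re = V * L / nu
Step 1 — V * L = 9.79 * 84.8 = 830.192 m^2/s
Step 2 — Re = 830.192 / 1.19e-6 = 6.98e+08

6.98e+08


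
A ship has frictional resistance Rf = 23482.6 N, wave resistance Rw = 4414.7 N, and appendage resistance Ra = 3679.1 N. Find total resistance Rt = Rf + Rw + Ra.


Formula: Rt = Rf + Rw + Ra
Substituting: Rt = 23482.6 + 4414.7 + 3679.1
Result: Rt = 31576.4 N

31576.4 N


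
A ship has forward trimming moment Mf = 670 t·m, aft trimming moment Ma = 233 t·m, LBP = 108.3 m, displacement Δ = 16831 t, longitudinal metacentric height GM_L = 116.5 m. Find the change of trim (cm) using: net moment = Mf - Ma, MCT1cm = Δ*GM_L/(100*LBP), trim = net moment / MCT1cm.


Formula: net trimming moment = Mf - Ma; MCT1cm = Δ*GM_L/(100*LBP); trim = net moment / MCT1cm
Step 1 — net trimming moment = 670 - 233 = 437 t·m
Step 2 — MCT1cm = 16831 * 116.5 / (100 * 108.3) = 181.0537 t·m/cm
Step 3 — trim = 437 / 181.0537 ≈ 2.4136 cm (5 s.f.)

2.4136 cm


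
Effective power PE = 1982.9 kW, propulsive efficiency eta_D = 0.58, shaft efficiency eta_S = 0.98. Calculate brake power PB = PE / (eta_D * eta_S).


Formula: PB = PE / (eta_D * eta_S)
Step 1 — combined efficiency = eta_D * eta_S = 0.58 * 0.98 = 0.5684
Step 2 — PB = 1982.9 / 0.5684 ≈ 3488.6 kW (5 s.f.)

3488.6 kW


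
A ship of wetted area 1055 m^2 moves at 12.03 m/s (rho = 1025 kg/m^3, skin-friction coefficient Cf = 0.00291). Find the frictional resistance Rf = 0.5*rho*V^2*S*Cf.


Formula: Rf = 0.5 * rho * V^2 * S * Cf
Step 1 — V^2 = 12.03^2 = 144.7209
Step 2 — 0.5 * rho * V^2 = 0.5 * 1025 * 144.7209 = 74169.46125
Step 3 — Rf = 74169.46125 * 1055 * 0.00291 ≈ 227700 N (5 s.f.)

227700 N


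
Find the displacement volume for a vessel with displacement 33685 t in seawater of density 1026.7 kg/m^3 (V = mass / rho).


Formula: V = mass / rho
Step 1 — convert tonnes to kg: 33685 t * 1000 = 33685000 kg
Step 2 — V = 33685000 / 1026.7 ≈ 32809 m^3 (5 s.f.)

32809 m^3


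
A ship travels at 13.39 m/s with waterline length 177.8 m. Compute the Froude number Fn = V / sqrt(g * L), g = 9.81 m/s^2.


Formula: Fn = V / sqrt(g * L)
Step 1 — g * L = 9.81 * 177.8 = 1744.218
Step 2 — sqrt(g * L) = sqrt(1744.218) = 41.763836
Step 3 — Fn = 13.39 / 41.763836 ≈ 0.32061 (5 s.f.)

0.32061


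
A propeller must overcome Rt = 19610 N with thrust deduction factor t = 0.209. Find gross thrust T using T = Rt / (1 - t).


Formula: T = Rt / (1 - t)
Step 1 — (1 - t) = 1 - 0.209 = 0.791
Step 2 — T = 19610 / 0.791 ≈ 24791 N (5 s.f.)

24791 N


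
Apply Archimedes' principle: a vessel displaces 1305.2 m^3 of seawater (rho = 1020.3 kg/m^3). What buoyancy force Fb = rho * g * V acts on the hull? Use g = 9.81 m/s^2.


Formula: Fb = rho * g * V
Substituting: Fb = 1020.3 * 9.81 * 1305.2
Intermediate: 1020.3 * 9.81 = 10009.143
Result: Fb = 10009.143 * 1305.2 ≈ 13064000 N (5 s.f.)

13064000 N


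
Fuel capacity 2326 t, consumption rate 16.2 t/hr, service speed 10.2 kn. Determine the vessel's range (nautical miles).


Formula: endurance = fuel / rate; range = endurance * speed
Step 1 — endurance = 2326 / 16.2 = 143.5802 hours
Step 2 — range = 143.5802 * 10.2 ≈ 1464.5 nautical miles (5 s.f.)

1464.5 NM


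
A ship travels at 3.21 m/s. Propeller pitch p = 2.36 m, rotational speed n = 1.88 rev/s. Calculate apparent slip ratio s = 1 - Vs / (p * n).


Formula: s = 1 - Vs / (p * n)
Step 1 — p * n = 2.36 * 1.88 = 4.4368
Step 2 — Vs / (p*n) = 3.21 / 4.4368 = 0.723494 (6 d.p.)
Step 3 — s = 1 - 0.723494 = 0.276506

0.276506


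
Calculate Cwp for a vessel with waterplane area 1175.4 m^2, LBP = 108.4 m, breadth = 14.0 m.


Formula: Cwp = Aw / (L * B)
Step 1 — L * B = 108.4 * 14.0 = 1517.6 m^2
Step 2 — Cwp = 1175.4 / 1517.6 ≈ 0.77451 (5 s.f.)

0.77451


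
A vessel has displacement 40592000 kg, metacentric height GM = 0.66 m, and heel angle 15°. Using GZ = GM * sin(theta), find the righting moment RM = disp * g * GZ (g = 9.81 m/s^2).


Formula: GZ = GM * sin(theta); RM = disp * g * GZ
Step 1 — GZ = 0.66 * sin(15°) = 0.66 * 0.258819 = 0.170821 m
Step 2 — RM = 40592000 * 9.81 * 0.170821 ≈ 68022000 N·m (5 s.f.)

68022000 N·m


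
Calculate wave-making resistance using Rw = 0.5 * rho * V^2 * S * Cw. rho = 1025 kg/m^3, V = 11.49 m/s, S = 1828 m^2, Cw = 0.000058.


Formula: Rw = 0.5 * rho * V^2 * S * Cw
Step 1 — V^2 = 11.49^2 = 132.0201
Step 2 — 0.5 * rho * V^2 = 0.5 * 1025 * 132.0201 = 67660.30125
Step 3 — Rw = 67660.30125 * 1828 * 0.000058 ≈ 7173.6 N (5 s.f.)

7173.6 N


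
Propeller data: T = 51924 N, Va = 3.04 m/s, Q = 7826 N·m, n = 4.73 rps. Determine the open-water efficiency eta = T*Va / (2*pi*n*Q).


Formula: eta = T * Va / (2 * pi * n * Q)
Step 1 — numerator = T * Va = 51924 * 3.04 = 157848.96
Step 2 — 2 * pi * n = 2 * pi * 4.73 = 29.719467
Step 3 — denominator = 29.719467 * 7826 = 232584.55
Step 4 — eta = 157848.96 / 232584.55 ≈ 0.67867 (5 s.f.)

0.67867


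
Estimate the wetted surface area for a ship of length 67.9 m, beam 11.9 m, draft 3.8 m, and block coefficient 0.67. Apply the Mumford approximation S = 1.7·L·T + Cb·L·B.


Formula: S = 1.7*L*T + V/T with V = Cb*L*B*T, i.e. S = L * (1.7*T + Cb*B)
Step 1 — 1.7*T = 1.7 * 3.8 = 6.46 m
Step 2 — Cb*B = 0.67 * 11.9 = 7.973 m
Step 3 — 1.7*T + Cb*B = 6.46 + 7.973 = 14.433 m
Step 4 — S = 67.9 * 14.433 ≈ 980.00 m^2 (5 s.f.)

980.00 m^2


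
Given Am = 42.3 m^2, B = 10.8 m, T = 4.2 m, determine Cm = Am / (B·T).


Formula: Cm = Am / (B * T)
Step 1 — B * T = 10.8 * 4.2 = 45.36 m^2
Step 2 — Cm = 42.3 / 45.36 ≈ 0.93254 (5 s.f.)

0.93254


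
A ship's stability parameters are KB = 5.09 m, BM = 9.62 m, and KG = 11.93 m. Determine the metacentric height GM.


Formula: GM = KB + BM - KG
Step 1 — KM = KB + BM = 5.09 + 9.62 = 14.71 m
Step 2 — GM = KM - KG = 14.71 - 11.93 = 2.78 m

2.78 m


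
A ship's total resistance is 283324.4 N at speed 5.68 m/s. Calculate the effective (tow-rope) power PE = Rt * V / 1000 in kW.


Formula: PE = Rt * V / 1000 (kW)
Step 1 — PE (W) = 283324.4 * 5.68 = 1609282.592 W
Step 2 — PE (kW) = 1609282.592 / 1000 ≈ 1609.3 kW (5 s.f.)

1609.3 kW


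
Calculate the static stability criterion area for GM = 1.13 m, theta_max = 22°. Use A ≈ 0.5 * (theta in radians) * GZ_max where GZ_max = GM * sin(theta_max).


Formula: GZ_max = GM * sin(theta); Area = 0.5 * theta_rad * GZ_max
Step 1 — GZ_max = 1.13 * sin(22°) = 1.13 * 0.374607 = 0.423306 m
Step 2 — theta_rad = 22 * pi/180 = 0.383972 rad
Step 3 — Area = 0.5 * 0.383972 * 0.423306 ≈ 0.081269 m·rad (5 s.f.)

0.081269 m·rad


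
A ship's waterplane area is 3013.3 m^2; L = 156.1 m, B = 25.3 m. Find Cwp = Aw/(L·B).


Formula: Cwp = Aw / (L * B)
Step 1 — L * B = 156.1 * 25.3 = 3949.33 m^2
Step 2 — Cwp = 3013.3 / 3949.33 ≈ 0.76299 (5 s.f.)

0.76299


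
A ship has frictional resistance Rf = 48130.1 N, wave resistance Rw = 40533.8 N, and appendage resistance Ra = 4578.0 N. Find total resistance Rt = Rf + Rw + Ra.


Formula: Rt = Rf + Rw + Ra
Substituting: Rt = 48130.1 + 40533.8 + 4578.0
Result: Rt = 93241.9 N

93241.9 N


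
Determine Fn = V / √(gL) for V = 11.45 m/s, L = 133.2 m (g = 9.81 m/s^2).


Formula: Fn = V / sqrt(g * L)
Step 1 — g * L = 9.81 * 133.2 = 1306.692
Step 2 — sqrt(g * L) = sqrt(1306.692) = 36.148195
Step 3 — Fn = 11.45 / 36.148195 ≈ 0.31675 (5 s.f.)

0.31675


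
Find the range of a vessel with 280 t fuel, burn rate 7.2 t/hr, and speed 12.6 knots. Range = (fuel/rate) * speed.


Formula: endurance = fuel / rate; range = endurance * speed
Step 1 — endurance = 280 / 7.2 = 38.8889 hours
Step 2 — range = 38.8889 * 12.6 ≈ 490.00 nautical miles (5 s.f.)

490.00 NM


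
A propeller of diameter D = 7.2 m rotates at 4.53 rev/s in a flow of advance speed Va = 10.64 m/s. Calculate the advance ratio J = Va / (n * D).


Formula: J = Va / (n * D)
Step 1 — n * D = 4.53 * 7.2 = 32.616
Step 2 — J = 10.64 / 32.616 ≈ 0.32622 (5 s.f.)

0.32622


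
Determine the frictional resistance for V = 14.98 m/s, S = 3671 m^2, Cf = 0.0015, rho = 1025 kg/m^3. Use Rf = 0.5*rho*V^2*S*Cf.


Formula: Rf = 0.5 * rho * V^2 * S * Cf
Step 1 — V^2 = 14.98^2 = 224.4004
Step 2 — 0.5 * rho * V^2 = 0.5 * 1025 * 224.4004 = 115005.205
Step 3 — Rf = 115005.205 * 3671 * 0.0015 ≈ 633280 N (5 s.f.)

633280 N


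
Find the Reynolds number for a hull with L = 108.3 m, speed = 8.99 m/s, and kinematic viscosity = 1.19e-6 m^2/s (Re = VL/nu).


Formula: Re = V * L / nu
Step 1 — V * L = 8.99 * 108.3 = 973.617 m^2/s
Step 2 — Re = 973.617 / 1.19e-6 = 8.18e+08

8.18e+08


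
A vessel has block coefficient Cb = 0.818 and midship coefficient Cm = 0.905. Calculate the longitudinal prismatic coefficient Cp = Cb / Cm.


Formula: Cp = Cb / Cm
Substituting: Cp = 0.818 / 0.905
Result: Cp ≈ 0.90387 (5 s.f.)

0.90387


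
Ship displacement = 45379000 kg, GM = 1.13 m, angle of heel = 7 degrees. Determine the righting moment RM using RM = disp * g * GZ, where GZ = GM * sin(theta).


Formula: GZ = GM * sin(theta); RM = disp * g * GZ
Step 1 — GZ = 1.13 * sin(7°) = 1.13 * 0.121869 = 0.137712 m
Step 2 — RM = 45379000 * 9.81 * 0.137712 ≈ 61305000 N·m (5 s.f.)

61305000 N·m


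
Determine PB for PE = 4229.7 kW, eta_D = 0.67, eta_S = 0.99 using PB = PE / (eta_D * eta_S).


Formula: PB = PE / (eta_D * eta_S)
Step 1 — combined efficiency = eta_D * eta_S = 0.67 * 0.99 = 0.6633
Step 2 — PB = 4229.7 / 0.6633 ≈ 6376.8 kW (5 s.f.)

6376.8 kW


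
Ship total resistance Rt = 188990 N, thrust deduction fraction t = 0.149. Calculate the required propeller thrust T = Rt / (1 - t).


Formula: T = Rt / (1 - t)
Step 1 — (1 - t) = 1 - 0.149 = 0.851
Step 2 — T = 188990 / 0.851 ≈ 222080 N (5 s.f.)

222080 N


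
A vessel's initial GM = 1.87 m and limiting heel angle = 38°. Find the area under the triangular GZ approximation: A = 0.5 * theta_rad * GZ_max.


Formula: GZ_max = GM * sin(theta); Area = 0.5 * theta_rad * GZ_max
Step 1 — GZ_max = 1.87 * sin(38°) = 1.87 * 0.615661 = 1.151286 m
Step 2 — theta_rad = 38 * pi/180 = 0.663225 rad
Step 3 — Area = 0.5 * 0.663225 * 1.151286 ≈ 0.38178 m·rad (5 s.f.)

0.38178 m·rad


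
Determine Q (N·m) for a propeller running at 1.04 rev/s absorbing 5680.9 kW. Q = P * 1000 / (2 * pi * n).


Formula: Q = P_W / (2 * pi * n)
Step 1 — P_W = 5680.9 kW * 1000 = 5680900.0 W
Step 2 — 2 * pi * n = 2 * pi * 1.04 = 6.534513
Step 3 — Q = 5680900.0 / 6.534513 ≈ 869370 N·m (5 s.f.)

869370 N·m


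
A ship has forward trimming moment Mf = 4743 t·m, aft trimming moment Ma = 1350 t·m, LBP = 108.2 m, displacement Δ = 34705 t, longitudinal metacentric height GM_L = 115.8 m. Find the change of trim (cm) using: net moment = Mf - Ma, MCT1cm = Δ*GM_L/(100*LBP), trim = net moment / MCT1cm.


Formula: net trimming moment = Mf - Ma; MCT1cm = Δ*GM_L/(100*LBP); trim = net moment / MCT1cm
Step 1 — net trimming moment = 4743 - 1350 = 3393 t·m
Step 2 — MCT1cm = 34705 * 115.8 / (100 * 108.2) = 371.4269 t·m/cm
Step 3 — trim = 3393 / 371.4269 ≈ 9.1350 cm (5 s.f.)

9.1350 cm


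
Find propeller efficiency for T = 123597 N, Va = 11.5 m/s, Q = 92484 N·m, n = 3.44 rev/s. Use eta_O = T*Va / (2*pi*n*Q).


Formula: eta = T * Va / (2 * pi * n * Q)
Step 1 — numerator = T * Va = 123597 * 11.5 = 1421365.5
Step 2 — 2 * pi * n = 2 * pi * 3.44 = 21.614157
Step 3 — denominator = 21.614157 * 92484 = 1998963.7
Step 4 — eta = 1421365.5 / 1998963.7 ≈ 0.71105 (5 s.f.)

0.71105


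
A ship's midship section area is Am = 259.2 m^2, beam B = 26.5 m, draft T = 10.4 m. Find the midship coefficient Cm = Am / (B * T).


Formula: Cm = Am / (B * T)
Step 1 — B * T = 26.5 * 10.4 = 275.6 m^2
Step 2 — Cm = 259.2 / 275.6 ≈ 0.94049 (5 s.f.)

0.94049


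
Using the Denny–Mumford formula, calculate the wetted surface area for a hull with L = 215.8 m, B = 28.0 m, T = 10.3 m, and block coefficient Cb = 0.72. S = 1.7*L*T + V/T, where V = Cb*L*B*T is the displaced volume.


Formula: S = 1.7*L*T + V/T with V = Cb*L*B*T, i.e. S = L * (1.7*T + Cb*B)
Step 1 — 1.7*T = 1.7 * 10.3 = 17.51 m
Step 2 — Cb*B = 0.72 * 28.0 = 20.16 m
Step 3 — 1.7*T + Cb*B = 17.51 + 20.16 = 37.67 m
Step 4 — S = 215.8 * 37.67 ≈ 8129.2 m^2 (5 s.f.)

8129.2 m^2


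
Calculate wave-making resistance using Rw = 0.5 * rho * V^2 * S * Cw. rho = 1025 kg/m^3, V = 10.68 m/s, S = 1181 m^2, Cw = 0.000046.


Formula: Rw = 0.5 * rho * V^2 * S * Cw
Step 1 — V^2 = 10.68^2 = 114.0624
Step 2 — 0.5 * rho * V^2 = 0.5 * 1025 * 114.0624 = 58456.98
Step 3 — Rw = 58456.98 * 1181 * 0.000046 ≈ 3175.7 N (5 s.f.)

3175.7 N


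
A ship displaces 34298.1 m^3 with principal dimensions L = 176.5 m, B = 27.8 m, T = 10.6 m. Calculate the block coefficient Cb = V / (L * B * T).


Formula: Cb = V / (L * B * T)
Step 1 — L * B * T = 176.5 * 27.8 * 10.6 = 52011.02 m^3
Step 2 — Cb = 34298.1 / 52011.02 ≈ 0.65944 (5 s.f.)

0.65944


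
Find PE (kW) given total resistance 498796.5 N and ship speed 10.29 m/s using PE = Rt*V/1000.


Formula: PE = Rt * V / 1000 (kW)
Step 1 — PE (W) = 498796.5 * 10.29 = 5132615.985 W
Step 2 — PE (kW) = 5132615.985 / 1000 ≈ 5132.6 kW (5 s.f.)

5132.6 kW


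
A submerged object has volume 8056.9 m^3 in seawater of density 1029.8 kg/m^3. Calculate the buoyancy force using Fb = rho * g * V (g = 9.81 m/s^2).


Formula: Fb = rho * g * V
Substituting: Fb = 1029.8 * 9.81 * 8056.9
Intermediate: 1029.8 * 9.81 = 10102.338
Result: Fb = 10102.338 * 8056.9 ≈ 81394000 N (5 s.f.)

81394000 N


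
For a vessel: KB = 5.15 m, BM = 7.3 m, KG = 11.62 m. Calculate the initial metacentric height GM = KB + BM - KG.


Formula: GM = KB + BM - KG
Step 1 — KM = KB + BM = 5.15 + 7.3 = 12.45 m
Step 2 — GM = KM - KG = 12.45 - 11.62 = 0.83 m

0.83 m


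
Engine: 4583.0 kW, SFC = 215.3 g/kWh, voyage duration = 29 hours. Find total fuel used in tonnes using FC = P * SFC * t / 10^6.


Formula: FC (tonnes) = P * SFC * t / 1,000,000
Step 1 — P * SFC * t = 4583.0 * 215.3 * 29 = 28614877.1 g
Step 2 — FC (tonnes) = 28614877.1 / 1,000,000 ≈ 28.615 tonnes (5 s.f.)

28.615 tonnes


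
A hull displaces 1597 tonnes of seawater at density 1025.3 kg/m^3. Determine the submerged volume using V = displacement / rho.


Formula: V = mass / rho
Step 1 — convert tonnes to kg: 1597 t * 1000 = 1597000 kg
Step 2 — V = 1597000 / 1025.3 ≈ 1557.6 m^3 (5 s.f.)

1557.6 m^3


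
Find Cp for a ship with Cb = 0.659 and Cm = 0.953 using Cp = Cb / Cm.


Formula: Cp = Cb / Cm
Substituting: Cp = 0.659 / 0.953
Result: Cp ≈ 0.69150 (5 s.f.)

0.69150


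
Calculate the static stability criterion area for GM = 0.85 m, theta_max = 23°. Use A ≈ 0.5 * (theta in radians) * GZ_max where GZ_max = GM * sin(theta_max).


Formula: GZ_max = GM * sin(theta); Area = 0.5 * theta_rad * GZ_max
Step 1 — GZ_max = 0.85 * sin(23°) = 0.85 * 0.390731 = 0.332121 m
Step 2 — theta_rad = 23 * pi/180 = 0.401426 rad
Step 3 — Area = 0.5 * 0.401426 * 0.332121 ≈ 0.066661 m·rad (5 s.f.)

0.066661 m·rad


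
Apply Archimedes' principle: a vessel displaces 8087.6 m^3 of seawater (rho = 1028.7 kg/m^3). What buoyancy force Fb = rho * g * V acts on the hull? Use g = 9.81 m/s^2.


Formula: Fb = rho * g * V
Substituting: Fb = 1028.7 * 9.81 * 8087.6
Intermediate: 1028.7 * 9.81 = 10091.547
Result: Fb = 10091.547 * 8087.6 ≈ 81616000 N (5 s.f.)

81616000 N


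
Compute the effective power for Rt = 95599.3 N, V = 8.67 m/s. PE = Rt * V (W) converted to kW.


Formula: PE = Rt * V / 1000 (kW)
Step 1 — PE (W) = 95599.3 * 8.67 = 828845.931 W
Step 2 — PE (kW) = 828845.931 / 1000 ≈ 828.85 kW (5 s.f.)

828.85 kW


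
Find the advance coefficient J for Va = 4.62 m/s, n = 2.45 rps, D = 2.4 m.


Formula: J = Va / (n * D)
Step 1 — n * D = 2.45 * 2.4 = 5.88
Step 2 — J = 4.62 / 5.88 ≈ 0.78571 (5 s.f.)

0.78571


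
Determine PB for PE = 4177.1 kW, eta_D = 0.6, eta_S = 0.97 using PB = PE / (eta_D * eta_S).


Formula: PB = PE / (eta_D * eta_S)
Step 1 — combined efficiency = eta_D * eta_S = 0.6 * 0.97 = 0.582
Step 2 — PB = 4177.1 / 0.582 ≈ 7177.1 kW (5 s.f.)

7177.1 kW


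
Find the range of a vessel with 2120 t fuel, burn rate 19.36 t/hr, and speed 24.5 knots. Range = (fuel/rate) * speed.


Formula: endurance = fuel / rate; range = endurance * speed
Step 1 — endurance = 2120 / 19.36 = 109.5041 hours
Step 2 — range = 109.5041 * 24.5 ≈ 2682.9 nautical miles (5 s.f.)

2682.9 NM


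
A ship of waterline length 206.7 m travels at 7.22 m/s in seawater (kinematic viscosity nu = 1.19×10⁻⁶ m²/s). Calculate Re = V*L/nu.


Formula: Re = V * L / nu
Step 1 — V * L = 7.22 * 206.7 = 1492.374 m^2/s
Step 2 — Re = 1492.374 / 1.19e-6 = 1.25e+09

1.25e+09
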